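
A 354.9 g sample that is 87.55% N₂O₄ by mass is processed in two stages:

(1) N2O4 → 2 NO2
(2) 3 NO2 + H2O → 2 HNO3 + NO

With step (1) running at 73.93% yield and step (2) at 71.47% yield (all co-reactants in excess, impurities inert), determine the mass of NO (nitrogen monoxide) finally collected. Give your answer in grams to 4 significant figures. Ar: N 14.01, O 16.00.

35.69 g

Pure N2O4 = 354.9 × 0.8755 = 310.71 g.
M(N2O4) = 2(14.01) + 4(16.00) = 92.02 g/mol.
M(NO) = 14.01 + 16.00 = 30.01 g/mol.
n(N2O4) = 310.71 / 92.02 = 3.3766 mol.
Step 1 (N2O4:NO2 = 1:2): theoretical n(NO2) = 6.7532 mol; at 73.93% yield, n(NO2) = 4.9926 mol.
Step 2 (NO2:NO = 3:1): theoretical n(NO) = 1.6642 mol, so theoretical mass = 1.6642 × 30.01 = 49.943 g.
At 71.47% yield, actual mass of NO = 49.943 × 0.7147 = 35.694 g.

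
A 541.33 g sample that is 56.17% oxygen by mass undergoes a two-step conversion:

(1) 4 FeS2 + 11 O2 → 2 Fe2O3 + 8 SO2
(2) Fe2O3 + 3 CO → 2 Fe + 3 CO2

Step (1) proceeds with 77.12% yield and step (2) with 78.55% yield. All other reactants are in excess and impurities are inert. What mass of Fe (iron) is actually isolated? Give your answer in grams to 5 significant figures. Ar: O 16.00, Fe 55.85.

116.90 g

Pure O2 = 541.33 × 0.5617 = 304.065 g.
M(O2) = 2(16.00) = 32.00 g/mol.
M(Fe) = 55.85 g/mol.
n(O2) = 304.065 / 32.00 = 9.50203 mol.
Step 1 (O2:Fe2O3 = 11:2): theoretical n(Fe2O3) = 1.72764 mol; at 77.12% yield, n(Fe2O3) = 1.33236 mol.
Step 2 (Fe2O3:Fe = 1:2): theoretical n(Fe) = 2.66472 mol, so theoretical mass = 2.66472 × 55.85 = 148.824 g.
At 78.55% yield, actual mass of Fe = 148.824 × 0.7855 = 116.902 g.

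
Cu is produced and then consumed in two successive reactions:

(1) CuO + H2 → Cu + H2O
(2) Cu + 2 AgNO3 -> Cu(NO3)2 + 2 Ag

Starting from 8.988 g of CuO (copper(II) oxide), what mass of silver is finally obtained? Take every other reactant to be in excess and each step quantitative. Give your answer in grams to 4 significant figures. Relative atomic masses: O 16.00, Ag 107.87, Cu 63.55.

M(CuO) = 63.55 + 16.00 = 79.55 g/mol.
M(Ag) = 107.87 g/mol.
n(CuO) = 8.9880 / 79.55 = 0.11299 mol.
Step 1 gives a 1:1 ratio of CuO to Cu, so n(Cu) = 0.11299 mol.
In step 2 the Cu:Ag ratio is 1:2, so n(Ag) = 0.22597 mol.
Mass of Ag = 0.22597 × 107.87 = 24.376 g.

24.38 g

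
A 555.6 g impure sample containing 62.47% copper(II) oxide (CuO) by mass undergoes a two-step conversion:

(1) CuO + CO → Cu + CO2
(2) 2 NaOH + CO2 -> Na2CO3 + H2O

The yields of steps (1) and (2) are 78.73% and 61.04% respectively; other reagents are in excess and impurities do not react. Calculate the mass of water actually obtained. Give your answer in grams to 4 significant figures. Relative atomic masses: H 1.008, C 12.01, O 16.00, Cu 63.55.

Pure CuO = 555.6 × 0.6247 = 347.08 g.
M(CuO) = 63.55 + 16.00 = 79.55 g/mol.
M(H2O) = 2(1.008) + 16.00 = 18.016 g/mol.
n(CuO) = 347.08 / 79.55 = 4.3631 mol.
Step 1 (CuO:CO2 = 1:1): theoretical n(CO2) = 4.3631 mol; at 78.73% yield, n(CO2) = 3.4351 mol.
Step 2 (CO2:H2O = 1:1): theoretical n(H2O) = 3.4351 mol, so theoretical mass = 3.4351 × 18.016 = 61.886 g.
At 61.04% yield, actual mass of H2O = 61.886 × 0.6104 = 37.775 g.

37.78 g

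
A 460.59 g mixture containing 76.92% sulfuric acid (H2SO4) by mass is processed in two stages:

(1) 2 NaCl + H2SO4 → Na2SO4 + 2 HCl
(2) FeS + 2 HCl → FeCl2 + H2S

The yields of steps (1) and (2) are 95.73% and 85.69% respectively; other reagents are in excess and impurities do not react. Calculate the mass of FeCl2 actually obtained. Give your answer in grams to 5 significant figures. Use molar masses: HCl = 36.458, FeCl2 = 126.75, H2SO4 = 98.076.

Pure H2SO4 = 460.59 × 0.7692 = 354.286 g.
n(H2SO4) = 354.286 / 98.076 = 3.61236 mol.
Step 1 (H2SO4:HCl = 1:2): theoretical n(HCl) = 7.22472 mol; at 95.73% yield, n(HCl) = 6.91622 mol.
Step 2 (HCl:FeCl2 = 2:1): theoretical n(FeCl2) = 3.45811 mol, so theoretical mass = 3.45811 × 126.75 = 438.316 g.
At 85.69% yield, actual mass of FeCl2 = 438.316 × 0.8569 = 375.593 g.

375.59 g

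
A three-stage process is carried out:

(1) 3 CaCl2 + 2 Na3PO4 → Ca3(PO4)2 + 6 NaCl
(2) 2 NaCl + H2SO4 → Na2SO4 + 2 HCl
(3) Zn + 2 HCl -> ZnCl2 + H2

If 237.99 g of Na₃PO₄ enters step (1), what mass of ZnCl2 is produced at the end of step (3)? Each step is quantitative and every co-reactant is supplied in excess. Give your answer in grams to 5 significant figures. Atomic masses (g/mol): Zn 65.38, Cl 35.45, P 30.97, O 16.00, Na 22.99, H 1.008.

296.75 g

M(Na3PO4) = 3(22.99) + 30.97 + 4(16.00) = 163.94 g/mol.
M(ZnCl2) = 65.38 + 2(35.45) = 136.28 g/mol.
n(Na3PO4) = 237.99 / 163.94 = 1.45169 mol.
Reaction (1): Na3PO4→NaCl ratio 2:6 ⇒ n(NaCl) = 4.35507 mol.
Reaction (2): NaCl→HCl ratio 2:2 ⇒ n(HCl) = 4.35507 mol.
Reaction (3): HCl→ZnCl2 ratio 2:1 ⇒ n(ZnCl2) = 2.17753 mol.
Mass of ZnCl2 = 2.17753 × 136.28 = 296.754 g.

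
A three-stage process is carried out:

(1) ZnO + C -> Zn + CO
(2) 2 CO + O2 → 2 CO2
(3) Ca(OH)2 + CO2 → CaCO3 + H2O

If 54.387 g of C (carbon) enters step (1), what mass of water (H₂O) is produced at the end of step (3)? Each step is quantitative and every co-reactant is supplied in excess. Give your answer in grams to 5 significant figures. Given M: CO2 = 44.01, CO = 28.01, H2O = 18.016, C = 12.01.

81.585 g

n(C) = 54.387 / 12.01 = 4.52848 mol.
Reaction (1): C→CO ratio 1:1 ⇒ n(CO) = 4.52848 mol.
Reaction (2): CO→CO2 ratio 2:2 ⇒ n(CO2) = 4.52848 mol.
Reaction (3): CO2→H2O ratio 1:1 ⇒ n(H2O) = 4.52848 mol.
Mass of H2O = 4.52848 × 18.016 = 81.5850 g.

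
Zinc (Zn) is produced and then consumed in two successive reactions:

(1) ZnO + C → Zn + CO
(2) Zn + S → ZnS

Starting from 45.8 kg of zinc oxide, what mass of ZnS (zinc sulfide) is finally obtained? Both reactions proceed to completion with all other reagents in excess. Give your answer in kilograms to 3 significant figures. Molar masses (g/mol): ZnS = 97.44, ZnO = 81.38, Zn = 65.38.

45.8 kg = 45800 g.
n(ZnO) = 45800 / 81.38 = 562.8 mol.
Step 1 gives a 1:1 ratio of ZnO to Zn, so n(Zn) = 562.8 mol.
In step 2 the Zn:ZnS ratio is 1:1, so n(ZnS) = 562.8 mol.
Mass of ZnS = 562.8 × 97.44 = 54840 g = 54.8 kg.

54.8 kg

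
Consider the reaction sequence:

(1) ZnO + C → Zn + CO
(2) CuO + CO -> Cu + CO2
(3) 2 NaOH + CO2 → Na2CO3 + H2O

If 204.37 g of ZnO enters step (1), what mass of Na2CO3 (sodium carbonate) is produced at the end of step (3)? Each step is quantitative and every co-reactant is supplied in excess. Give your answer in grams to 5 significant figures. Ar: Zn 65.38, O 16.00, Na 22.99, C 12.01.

M(ZnO) = 65.38 + 16.00 = 81.38 g/mol.
M(Na2CO3) = 2(22.99) + 12.01 + 3(16.00) = 105.99 g/mol.
n(ZnO) = 204.37 / 81.38 = 2.51130 mol.
Reaction (1): ZnO→CO ratio 1:1 ⇒ n(CO) = 2.51130 mol.
Reaction (2): CO→CO2 ratio 1:1 ⇒ n(CO2) = 2.51130 mol.
Reaction (3): CO2→Na2CO3 ratio 1:1 ⇒ n(Na2CO3) = 2.51130 mol.
Mass of Na2CO3 = 2.51130 × 105.99 = 266.173 g.

266.17 g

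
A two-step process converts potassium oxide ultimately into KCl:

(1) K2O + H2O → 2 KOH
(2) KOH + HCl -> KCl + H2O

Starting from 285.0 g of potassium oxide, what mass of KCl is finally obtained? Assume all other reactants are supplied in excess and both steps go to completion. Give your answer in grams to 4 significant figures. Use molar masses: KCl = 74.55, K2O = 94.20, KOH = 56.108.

n(K2O) = 285.00 / 94.20 = 3.0255 mol.
Step 1 gives a 1:2 ratio of K2O to KOH, so n(KOH) = 6.0510 mol.
In step 2 the KOH:KCl ratio is 1:1, so n(KCl) = 6.0510 mol.
Mass of KCl = 6.0510 × 74.55 = 451.10 g.

451.1 g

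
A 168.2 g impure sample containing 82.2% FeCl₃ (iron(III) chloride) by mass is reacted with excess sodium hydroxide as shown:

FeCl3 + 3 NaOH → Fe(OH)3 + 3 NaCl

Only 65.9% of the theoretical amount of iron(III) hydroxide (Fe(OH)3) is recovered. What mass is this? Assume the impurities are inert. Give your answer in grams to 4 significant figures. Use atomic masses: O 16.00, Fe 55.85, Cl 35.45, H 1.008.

60.03 g

Pure FeCl3 available = 168.2 g × 0.822 = 138.26 g.
M(FeCl3) = 55.85 + 3(35.45) = 162.20 g/mol.
M(Fe(OH)3) = 55.85 + 3(16.00) + 3(1.008) = 106.874 g/mol.
n(FeCl3) = 138.26 g / 162.20 g/mol = 0.85241 mol.
From the equation the FeCl3:Fe(OH)3 mole ratio is 1:1, so n(Fe(OH)3) = 0.85241 × 1/1 = 0.85241 mol.
Mass of Fe(OH)3 = 0.85241 mol × 106.874 g/mol = 91.100 g.
Actual mass collected = 91.100 g × 0.659 = 60.035 g.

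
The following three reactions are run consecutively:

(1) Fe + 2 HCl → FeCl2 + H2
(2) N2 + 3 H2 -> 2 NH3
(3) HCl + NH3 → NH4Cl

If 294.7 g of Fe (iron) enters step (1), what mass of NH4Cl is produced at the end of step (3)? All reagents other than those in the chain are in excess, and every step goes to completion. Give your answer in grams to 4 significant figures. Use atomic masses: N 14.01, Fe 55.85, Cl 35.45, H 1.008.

M(Fe) = 55.85 g/mol.
M(NH4Cl) = 14.01 + 4(1.008) + 35.45 = 53.492 g/mol.
n(Fe) = 294.7 / 55.85 = 5.2766 mol.
Reaction (1): Fe→H2 ratio 1:1 ⇒ n(H2) = 5.2766 mol.
Reaction (2): H2→NH3 ratio 3:2 ⇒ n(NH3) = 3.5178 mol.
Reaction (3): NH3→NH4Cl ratio 1:1 ⇒ n(NH4Cl) = 3.5178 mol.
Mass of NH4Cl = 3.5178 × 53.492 = 188.17 g.

188.2 g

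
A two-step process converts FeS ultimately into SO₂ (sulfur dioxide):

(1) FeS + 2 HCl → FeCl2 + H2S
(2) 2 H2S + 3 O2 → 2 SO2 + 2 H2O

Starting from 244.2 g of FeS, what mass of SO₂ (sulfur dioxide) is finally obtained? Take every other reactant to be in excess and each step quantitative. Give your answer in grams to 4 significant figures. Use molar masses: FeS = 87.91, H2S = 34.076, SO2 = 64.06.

177.9 g

n(FeS) = 244.20 / 87.91 = 2.7778 mol.
Step 1 gives a 1:1 ratio of FeS to H2S, so n(H2S) = 2.7778 mol.
In step 2 the H2S:SO2 ratio is 2:2, so n(SO2) = 2.7778 mol.
Mass of SO2 = 2.7778 × 64.06 = 177.95 g.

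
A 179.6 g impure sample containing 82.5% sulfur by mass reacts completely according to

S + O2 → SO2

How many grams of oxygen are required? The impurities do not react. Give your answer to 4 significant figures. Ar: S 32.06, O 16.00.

147.9 g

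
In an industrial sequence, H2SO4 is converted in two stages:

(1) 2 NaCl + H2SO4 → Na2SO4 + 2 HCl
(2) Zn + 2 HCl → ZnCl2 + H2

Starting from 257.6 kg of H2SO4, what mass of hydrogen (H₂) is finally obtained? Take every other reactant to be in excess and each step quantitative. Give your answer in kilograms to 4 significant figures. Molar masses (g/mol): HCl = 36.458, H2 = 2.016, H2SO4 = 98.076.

5.295 kg

257.6 kg = 257600 g.
n(H2SO4) = 257600 / 98.076 = 2626.5 mol.
Step 1 gives a 1:2 ratio of H2SO4 to HCl, so n(HCl) = 5253.1 mol.
In step 2 the HCl:H2 ratio is 2:1, so n(H2) = 2626.5 mol.
Mass of H2 = 2626.5 × 2.016 = 5295.1 g = 5.295 kg.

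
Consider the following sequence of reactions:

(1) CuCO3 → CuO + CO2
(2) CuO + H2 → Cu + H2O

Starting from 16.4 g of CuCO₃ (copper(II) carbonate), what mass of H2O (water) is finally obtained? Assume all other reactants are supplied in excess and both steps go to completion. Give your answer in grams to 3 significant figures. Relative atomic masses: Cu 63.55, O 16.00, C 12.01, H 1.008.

M(CuCO3) = 63.55 + 12.01 + 3(16.00) = 123.56 g/mol.
M(H2O) = 2(1.008) + 16.00 = 18.016 g/mol.
n(CuCO3) = 16.40 / 123.56 = 0.1327 mol.
Step 1 gives a 1:1 ratio of CuCO3 to CuO, so n(CuO) = 0.1327 mol.
In step 2 the CuO:H2O ratio is 1:1, so n(H2O) = 0.1327 mol.
Mass of H2O = 0.1327 × 18.016 = 2.391 g.

2.39 g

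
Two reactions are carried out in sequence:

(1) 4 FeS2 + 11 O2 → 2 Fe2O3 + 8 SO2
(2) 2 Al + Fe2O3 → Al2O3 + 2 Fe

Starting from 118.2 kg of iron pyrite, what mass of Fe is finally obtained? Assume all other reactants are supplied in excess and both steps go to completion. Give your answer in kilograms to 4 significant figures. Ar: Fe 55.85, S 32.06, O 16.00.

55.03 kg

M(FeS2) = 55.85 + 2(32.06) = 119.97 g/mol.
M(Fe) = 55.85 g/mol.
118.2 kg = 118200 g.
n(FeS2) = 118200 / 119.97 = 985.25 mol.
Step 1 gives a 4:2 ratio of FeS2 to Fe2O3, so n(Fe2O3) = 492.62 mol.
In step 2 the Fe2O3:Fe ratio is 1:2, so n(Fe) = 985.25 mol.
Mass of Fe = 985.25 × 55.85 = 55026 g = 55.03 kg.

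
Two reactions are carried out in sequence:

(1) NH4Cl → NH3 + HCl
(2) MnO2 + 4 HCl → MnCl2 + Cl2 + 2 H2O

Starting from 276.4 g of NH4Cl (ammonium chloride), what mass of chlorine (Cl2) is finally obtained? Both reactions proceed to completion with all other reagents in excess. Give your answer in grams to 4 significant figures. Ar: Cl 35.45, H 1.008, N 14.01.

91.59 g

M(NH4Cl) = 14.01 + 4(1.008) + 35.45 = 53.492 g/mol.
M(Cl2) = 2(35.45) = 70.90 g/mol.
n(NH4Cl) = 276.40 / 53.492 = 5.1671 mol.
Step 1 gives a 1:1 ratio of NH4Cl to HCl, so n(HCl) = 5.1671 mol.
In step 2 the HCl:Cl2 ratio is 4:1, so n(Cl2) = 1.2918 mol.
Mass of Cl2 = 1.2918 × 70.90 = 91.587 g.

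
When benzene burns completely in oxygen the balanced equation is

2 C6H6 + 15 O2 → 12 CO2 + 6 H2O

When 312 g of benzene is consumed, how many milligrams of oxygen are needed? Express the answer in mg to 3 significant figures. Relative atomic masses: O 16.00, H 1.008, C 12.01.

959000 mg

M(C6H6) = 6(12.01) + 6(1.008) = 78.108 g/mol.
M(O2) = 2(16.00) = 32.00 g/mol.
n(C6H6) = 312.0 g / 78.108 g/mol = 3.994 mol.
From the equation the C6H6:O2 mole ratio is 2:15, so n(O2) = 3.994 × 15/2 = 29.96 mol.
Mass of O2 = 29.96 mol × 32.00 g/mol = 958.7 g.
Converting to mg: 958.7 g = 959000 mg.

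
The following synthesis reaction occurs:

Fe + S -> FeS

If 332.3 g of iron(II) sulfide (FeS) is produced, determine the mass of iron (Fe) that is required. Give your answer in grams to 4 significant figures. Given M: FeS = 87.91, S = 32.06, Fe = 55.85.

211.1 g

n(FeS) = 332.30 g / 87.91 g/mol = 3.7800 mol.
From the equation the FeS:Fe mole ratio is 1:1, so n(Fe) = 3.7800 × 1/1 = 3.7800 mol.
Mass of Fe = 3.7800 mol × 55.85 g/mol = 211.11 g.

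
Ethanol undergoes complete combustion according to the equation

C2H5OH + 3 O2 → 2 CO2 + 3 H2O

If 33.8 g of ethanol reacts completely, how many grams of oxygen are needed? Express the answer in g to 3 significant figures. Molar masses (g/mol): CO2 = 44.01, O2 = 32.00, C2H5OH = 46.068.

n(C2H5OH) = 33.80 g / 46.068 g/mol = 0.7337 mol.
From the equation the C2H5OH:O2 mole ratio is 1:3, so n(O2) = 0.7337 × 3/1 = 2.201 mol.
Mass of O2 = 2.201 mol × 32.00 g/mol = 70.44 g.

70.4 g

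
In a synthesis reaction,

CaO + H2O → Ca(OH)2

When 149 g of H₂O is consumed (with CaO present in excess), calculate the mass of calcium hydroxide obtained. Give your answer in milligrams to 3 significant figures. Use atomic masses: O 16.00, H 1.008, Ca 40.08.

M(H2O) = 2(1.008) + 16.00 = 18.016 g/mol.
M(Ca(OH)2) = 40.08 + 2(16.00) + 2(1.008) = 74.096 g/mol.
n(H2O) = 149.0 g / 18.016 g/mol = 8.270 mol.
From the equation the H2O:Ca(OH)2 mole ratio is 1:1, so n(Ca(OH)2) = 8.270 × 1/1 = 8.270 mol.
Mass of Ca(OH)2 = 8.270 mol × 74.096 g/mol = 612.8 g.
Converting to mg: 612.8 g = 613000 mg.

613000 mg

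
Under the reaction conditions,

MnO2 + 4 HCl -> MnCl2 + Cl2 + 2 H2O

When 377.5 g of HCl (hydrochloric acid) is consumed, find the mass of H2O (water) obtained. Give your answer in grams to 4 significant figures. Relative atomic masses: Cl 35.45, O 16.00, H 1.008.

M(HCl) = 1.008 + 35.45 = 36.458 g/mol.
M(H2O) = 2(1.008) + 16.00 = 18.016 g/mol.
n(HCl) = 377.50 g / 36.458 g/mol = 10.354 mol.
From the equation the HCl:H2O mole ratio is 4:2, so n(H2O) = 10.354 × 2/4 = 5.1772 mol.
Mass of H2O = 5.1772 mol × 18.016 g/mol = 93.272 g.

93.27 g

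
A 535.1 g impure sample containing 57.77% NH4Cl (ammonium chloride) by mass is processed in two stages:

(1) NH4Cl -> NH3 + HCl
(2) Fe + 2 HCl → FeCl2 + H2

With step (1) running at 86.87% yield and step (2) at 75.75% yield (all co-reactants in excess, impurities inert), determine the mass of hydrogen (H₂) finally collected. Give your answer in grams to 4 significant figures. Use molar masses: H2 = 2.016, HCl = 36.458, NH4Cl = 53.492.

Pure NH4Cl = 535.1 × 0.5777 = 309.13 g.
n(NH4Cl) = 309.13 / 53.492 = 5.7789 mol.
Step 1 (NH4Cl:HCl = 1:1): theoretical n(HCl) = 5.7789 mol; at 86.87% yield, n(HCl) = 5.0202 mol.
Step 2 (HCl:H2 = 2:1): theoretical n(H2) = 2.5101 mol, so theoretical mass = 2.5101 × 2.016 = 5.0603 g.
At 75.75% yield, actual mass of H2 = 5.0603 × 0.7575 = 3.8332 g.

3.833 g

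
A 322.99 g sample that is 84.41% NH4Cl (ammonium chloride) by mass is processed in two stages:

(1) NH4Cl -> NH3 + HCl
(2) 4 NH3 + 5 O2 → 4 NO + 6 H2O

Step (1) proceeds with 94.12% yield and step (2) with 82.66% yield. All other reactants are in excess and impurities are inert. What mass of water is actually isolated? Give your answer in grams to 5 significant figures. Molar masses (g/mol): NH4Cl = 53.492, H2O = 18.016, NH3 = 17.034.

Pure NH4Cl = 322.99 × 0.8441 = 272.636 g.
n(NH4Cl) = 272.636 / 53.492 = 5.09676 mol.
Step 1 (NH4Cl:NH3 = 1:1): theoretical n(NH3) = 5.09676 mol; at 94.12% yield, n(NH3) = 4.79707 mol.
Step 2 (NH3:H2O = 4:6): theoretical n(H2O) = 7.19561 mol, so theoretical mass = 7.19561 × 18.016 = 129.636 g.
At 82.66% yield, actual mass of H2O = 129.636 × 0.8266 = 107.157 g.

107.16 g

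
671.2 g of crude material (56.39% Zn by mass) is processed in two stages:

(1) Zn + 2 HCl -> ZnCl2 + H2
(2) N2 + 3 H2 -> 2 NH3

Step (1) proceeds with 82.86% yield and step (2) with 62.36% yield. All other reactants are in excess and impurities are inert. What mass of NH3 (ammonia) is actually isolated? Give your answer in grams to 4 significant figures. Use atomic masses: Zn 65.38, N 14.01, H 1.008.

33.97 g

Pure Zn = 671.2 × 0.5639 = 378.49 g.
M(Zn) = 65.38 g/mol.
M(NH3) = 14.01 + 3(1.008) = 17.034 g/mol.
n(Zn) = 378.49 / 65.38 = 5.7891 mol.
Step 1 (Zn:H2 = 1:1): theoretical n(H2) = 5.7891 mol; at 82.86% yield, n(H2) = 4.7968 mol.
Step 2 (H2:NH3 = 3:2): theoretical n(NH3) = 3.1979 mol, so theoretical mass = 3.1979 × 17.034 = 54.473 g.
At 62.36% yield, actual mass of NH3 = 54.473 × 0.6236 = 33.969 g.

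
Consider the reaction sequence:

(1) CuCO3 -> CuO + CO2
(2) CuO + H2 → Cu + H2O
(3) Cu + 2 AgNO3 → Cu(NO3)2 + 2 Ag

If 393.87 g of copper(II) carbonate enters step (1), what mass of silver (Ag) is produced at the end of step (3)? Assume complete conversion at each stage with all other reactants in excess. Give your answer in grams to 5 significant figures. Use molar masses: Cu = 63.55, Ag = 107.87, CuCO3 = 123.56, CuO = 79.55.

n(CuCO3) = 393.87 / 123.56 = 3.18768 mol.
Reaction (1): CuCO3→CuO ratio 1:1 ⇒ n(CuO) = 3.18768 mol.
Reaction (2): CuO→Cu ratio 1:1 ⇒ n(Cu) = 3.18768 mol.
Reaction (3): Cu→Ag ratio 1:2 ⇒ n(Ag) = 6.37536 mol.
Mass of Ag = 6.37536 × 107.87 = 687.711 g.

687.71 g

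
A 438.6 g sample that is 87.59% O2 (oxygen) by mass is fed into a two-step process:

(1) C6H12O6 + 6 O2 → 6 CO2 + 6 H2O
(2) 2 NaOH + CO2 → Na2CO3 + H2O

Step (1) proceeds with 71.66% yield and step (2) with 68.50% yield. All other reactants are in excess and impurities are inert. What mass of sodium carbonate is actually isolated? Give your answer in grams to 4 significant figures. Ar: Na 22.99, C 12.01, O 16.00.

624.6 g

Pure O2 = 438.6 × 0.8759 = 384.17 g.
M(O2) = 2(16.00) = 32.00 g/mol.
M(Na2CO3) = 2(22.99) + 12.01 + 3(16.00) = 105.99 g/mol.
n(O2) = 384.17 / 32.00 = 12.005 mol.
Step 1 (O2:CO2 = 6:6): theoretical n(CO2) = 12.005 mol; at 71.66% yield, n(CO2) = 8.6030 mol.
Step 2 (CO2:Na2CO3 = 1:1): theoretical n(Na2CO3) = 8.6030 mol, so theoretical mass = 8.6030 × 105.99 = 911.83 g.
At 68.50% yield, actual mass of Na2CO3 = 911.83 × 0.6850 = 624.60 g.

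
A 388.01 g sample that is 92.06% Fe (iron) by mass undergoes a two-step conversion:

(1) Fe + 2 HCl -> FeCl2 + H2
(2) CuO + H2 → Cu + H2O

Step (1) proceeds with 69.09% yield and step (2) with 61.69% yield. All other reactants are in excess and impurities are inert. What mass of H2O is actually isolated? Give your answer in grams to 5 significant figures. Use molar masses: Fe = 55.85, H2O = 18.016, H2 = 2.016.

49.111 g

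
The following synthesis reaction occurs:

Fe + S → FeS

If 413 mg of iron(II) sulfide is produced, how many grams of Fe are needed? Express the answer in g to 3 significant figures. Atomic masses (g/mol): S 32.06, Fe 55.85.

0.262 g

M(FeS) = 55.85 + 32.06 = 87.91 g/mol.
M(Fe) = 55.85 g/mol.
Convert: 413 mg = 0.4130 g.
n(FeS) = 0.4130 g / 87.91 g/mol = 0.004698 mol.
From the equation the FeS:Fe mole ratio is 1:1, so n(Fe) = 0.004698 × 1/1 = 0.004698 mol.
Mass of Fe = 0.004698 mol × 55.85 g/mol = 0.2624 g.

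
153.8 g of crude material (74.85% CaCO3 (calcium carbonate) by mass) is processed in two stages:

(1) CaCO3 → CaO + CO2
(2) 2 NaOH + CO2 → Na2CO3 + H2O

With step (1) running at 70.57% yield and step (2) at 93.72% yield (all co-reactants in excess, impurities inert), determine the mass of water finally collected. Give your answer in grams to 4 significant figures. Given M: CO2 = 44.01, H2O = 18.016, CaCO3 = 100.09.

Pure CaCO3 = 153.8 × 0.7485 = 115.12 g.
n(CaCO3) = 115.12 / 100.09 = 1.1502 mol.
Step 1 (CaCO3:CO2 = 1:1): theoretical n(CO2) = 1.1502 mol; at 70.57% yield, n(CO2) = 0.81167 mol.
Step 2 (CO2:H2O = 1:1): theoretical n(H2O) = 0.81167 mol, so theoretical mass = 0.81167 × 18.016 = 14.623 g.
At 93.72% yield, actual mass of H2O = 14.623 × 0.9372 = 13.705 g.

13.70 g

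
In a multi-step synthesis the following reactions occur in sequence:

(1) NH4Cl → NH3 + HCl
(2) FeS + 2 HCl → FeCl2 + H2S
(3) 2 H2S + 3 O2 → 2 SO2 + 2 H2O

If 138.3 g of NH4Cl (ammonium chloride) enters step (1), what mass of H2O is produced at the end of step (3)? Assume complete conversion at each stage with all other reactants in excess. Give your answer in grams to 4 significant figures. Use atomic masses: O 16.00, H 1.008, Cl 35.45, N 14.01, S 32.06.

23.29 g

M(NH4Cl) = 14.01 + 4(1.008) + 35.45 = 53.492 g/mol.
M(H2O) = 2(1.008) + 16.00 = 18.016 g/mol.
n(NH4Cl) = 138.3 / 53.492 = 2.5854 mol.
Reaction (1): NH4Cl→HCl ratio 1:1 ⇒ n(HCl) = 2.5854 mol.
Reaction (2): HCl→H2S ratio 2:1 ⇒ n(H2S) = 1.2927 mol.
Reaction (3): H2S→H2O ratio 2:2 ⇒ n(H2O) = 1.2927 mol.
Mass of H2O = 1.2927 × 18.016 = 23.290 g.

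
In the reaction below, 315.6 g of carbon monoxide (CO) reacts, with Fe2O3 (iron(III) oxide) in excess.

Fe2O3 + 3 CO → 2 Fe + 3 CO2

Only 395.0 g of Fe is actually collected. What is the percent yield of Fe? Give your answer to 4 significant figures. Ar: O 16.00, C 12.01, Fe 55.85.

M(CO) = 12.01 + 16.00 = 28.01 g/mol.
M(Fe) = 55.85 g/mol.
n(CO) = 315.60 g / 28.01 g/mol = 11.267 mol.
From the equation the CO:Fe mole ratio is 3:2, so n(Fe) = 11.267 × 2/3 = 7.5116 mol.
Mass of Fe = 7.5116 mol × 55.85 g/mol = 419.52 g.
This is the theoretical yield. Percent yield = 395.0 g / 419.52 g × 100% = 94.155%.

94.15 %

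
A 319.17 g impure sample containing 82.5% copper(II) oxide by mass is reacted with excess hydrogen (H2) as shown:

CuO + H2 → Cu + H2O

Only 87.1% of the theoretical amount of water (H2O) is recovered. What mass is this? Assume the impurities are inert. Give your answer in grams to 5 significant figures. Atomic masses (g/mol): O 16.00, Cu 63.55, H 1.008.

51.941 g

Pure CuO available = 319.17 g × 0.825 = 263.315 g.
M(CuO) = 63.55 + 16.00 = 79.55 g/mol.
M(H2O) = 2(1.008) + 16.00 = 18.016 g/mol.
n(CuO) = 263.315 g / 79.55 g/mol = 3.31006 mol.
From the equation the CuO:H2O mole ratio is 1:1, so n(H2O) = 3.31006 × 1/1 = 3.31006 mol.
Mass of H2O = 3.31006 mol × 18.016 g/mol = 59.6340 g.
Actual mass collected = 59.6340 g × 0.871 = 51.9412 g.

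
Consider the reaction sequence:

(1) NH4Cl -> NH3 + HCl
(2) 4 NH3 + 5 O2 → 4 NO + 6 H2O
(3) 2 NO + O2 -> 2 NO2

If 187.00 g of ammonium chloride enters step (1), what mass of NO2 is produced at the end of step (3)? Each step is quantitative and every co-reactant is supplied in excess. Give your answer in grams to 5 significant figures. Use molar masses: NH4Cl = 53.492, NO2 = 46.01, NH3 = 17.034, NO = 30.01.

n(NH4Cl) = 187.00 / 53.492 = 3.49585 mol.
Reaction (1): NH4Cl→NH3 ratio 1:1 ⇒ n(NH3) = 3.49585 mol.
Reaction (2): NH3→NO ratio 4:4 ⇒ n(NO) = 3.49585 mol.
Reaction (3): NO→NO2 ratio 2:2 ⇒ n(NO2) = 3.49585 mol.
Mass of NO2 = 3.49585 × 46.01 = 160.844 g.

160.84 g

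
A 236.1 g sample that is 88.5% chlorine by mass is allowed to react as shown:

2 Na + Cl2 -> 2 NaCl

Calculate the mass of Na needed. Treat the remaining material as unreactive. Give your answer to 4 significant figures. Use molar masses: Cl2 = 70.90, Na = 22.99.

135.5 g

Mass of pure Cl2 = 236.1 g × 0.885 = 208.95 g.
n(Cl2) = 208.95 g / 70.90 g/mol = 2.9471 mol.
From the equation the Cl2:Na mole ratio is 1:2, so n(Na) = 2.9471 × 2/1 = 5.8942 mol.
Mass of Na = 5.8942 mol × 22.99 g/mol = 135.51 g.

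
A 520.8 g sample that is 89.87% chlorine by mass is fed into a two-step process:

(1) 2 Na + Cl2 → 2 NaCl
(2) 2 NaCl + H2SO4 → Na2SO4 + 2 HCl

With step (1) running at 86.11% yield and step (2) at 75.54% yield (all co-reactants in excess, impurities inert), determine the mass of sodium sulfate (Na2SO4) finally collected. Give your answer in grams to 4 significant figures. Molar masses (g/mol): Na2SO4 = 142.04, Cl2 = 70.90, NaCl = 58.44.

Pure Cl2 = 520.8 × 0.8987 = 468.04 g.
n(Cl2) = 468.04 / 70.90 = 6.6015 mol.
Step 1 (Cl2:NaCl = 1:2): theoretical n(NaCl) = 13.203 mol; at 86.11% yield, n(NaCl) = 11.369 mol.
Step 2 (NaCl:Na2SO4 = 2:1): theoretical n(Na2SO4) = 5.6845 mol, so theoretical mass = 5.6845 × 142.04 = 807.43 g.
At 75.54% yield, actual mass of Na2SO4 = 807.43 × 0.7554 = 609.93 g.

609.9 g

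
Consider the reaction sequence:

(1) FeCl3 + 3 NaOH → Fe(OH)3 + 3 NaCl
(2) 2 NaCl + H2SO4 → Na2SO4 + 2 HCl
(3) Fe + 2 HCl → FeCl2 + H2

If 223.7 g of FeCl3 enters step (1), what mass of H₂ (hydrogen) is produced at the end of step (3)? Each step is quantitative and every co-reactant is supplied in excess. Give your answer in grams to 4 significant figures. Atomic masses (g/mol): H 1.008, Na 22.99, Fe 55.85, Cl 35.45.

M(FeCl3) = 55.85 + 3(35.45) = 162.20 g/mol.
M(H2) = 2(1.008) = 2.016 g/mol.
n(FeCl3) = 223.7 / 162.20 = 1.3792 mol.
Reaction (1): FeCl3→NaCl ratio 1:3 ⇒ n(NaCl) = 4.1375 mol.
Reaction (2): NaCl→HCl ratio 2:2 ⇒ n(HCl) = 4.1375 mol.
Reaction (3): HCl→H2 ratio 2:1 ⇒ n(H2) = 2.0687 mol.
Mass of H2 = 2.0687 × 2.016 = 4.1706 g.

4.171 g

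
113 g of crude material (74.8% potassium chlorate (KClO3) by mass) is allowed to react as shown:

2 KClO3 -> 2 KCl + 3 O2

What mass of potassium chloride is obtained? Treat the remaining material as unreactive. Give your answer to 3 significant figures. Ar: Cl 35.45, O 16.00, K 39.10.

51.4 g

Mass of pure KClO3 = 113 g × 0.748 = 84.52 g.
M(KClO3) = 39.10 + 35.45 + 3(16.00) = 122.55 g/mol.
M(KCl) = 39.10 + 35.45 = 74.55 g/mol.
n(KClO3) = 84.52 g / 122.55 g/mol = 0.6897 mol.
From the equation the KClO3:KCl mole ratio is 2:2, so n(KCl) = 0.6897 × 2/2 = 0.6897 mol.
Mass of KCl = 0.6897 mol × 74.55 g/mol = 51.42 g.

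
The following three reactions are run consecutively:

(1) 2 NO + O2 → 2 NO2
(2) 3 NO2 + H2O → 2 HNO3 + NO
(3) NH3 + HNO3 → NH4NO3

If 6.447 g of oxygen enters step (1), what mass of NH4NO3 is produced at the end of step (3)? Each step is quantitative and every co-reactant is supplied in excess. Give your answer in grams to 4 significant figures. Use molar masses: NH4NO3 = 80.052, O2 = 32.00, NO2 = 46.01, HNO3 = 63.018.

21.50 g

n(O2) = 6.447 / 32.00 = 0.20147 mol.
Reaction (1): O2→NO2 ratio 1:2 ⇒ n(NO2) = 0.40294 mol.
Reaction (2): NO2→HNO3 ratio 3:2 ⇒ n(HNO3) = 0.26863 mol.
Reaction (3): HNO3→NH4NO3 ratio 1:1 ⇒ n(NH4NO3) = 0.26863 mol.
Mass of NH4NO3 = 0.26863 × 80.052 = 21.504 g.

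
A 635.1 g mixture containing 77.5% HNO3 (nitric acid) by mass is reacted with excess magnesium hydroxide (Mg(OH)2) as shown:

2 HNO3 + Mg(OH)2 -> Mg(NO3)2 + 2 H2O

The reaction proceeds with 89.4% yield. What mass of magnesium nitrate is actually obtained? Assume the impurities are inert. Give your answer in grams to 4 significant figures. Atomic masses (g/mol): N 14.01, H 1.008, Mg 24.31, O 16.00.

517.9 g

Pure HNO3 available = 635.1 g × 0.775 = 492.20 g.
M(HNO3) = 1.008 + 14.01 + 3(16.00) = 63.018 g/mol.
M(Mg(NO3)2) = 24.31 + 2(14.01) + 6(16.00) = 148.33 g/mol.
n(HNO3) = 492.20 g / 63.018 g/mol = 7.8105 mol.
From the equation the HNO3:Mg(NO3)2 mole ratio is 2:1, so n(Mg(NO3)2) = 7.8105 × 1/2 = 3.9053 mol.
Mass of Mg(NO3)2 = 3.9053 mol × 148.33 g/mol = 579.27 g.
Actual mass collected = 579.27 g × 0.894 = 517.86 g.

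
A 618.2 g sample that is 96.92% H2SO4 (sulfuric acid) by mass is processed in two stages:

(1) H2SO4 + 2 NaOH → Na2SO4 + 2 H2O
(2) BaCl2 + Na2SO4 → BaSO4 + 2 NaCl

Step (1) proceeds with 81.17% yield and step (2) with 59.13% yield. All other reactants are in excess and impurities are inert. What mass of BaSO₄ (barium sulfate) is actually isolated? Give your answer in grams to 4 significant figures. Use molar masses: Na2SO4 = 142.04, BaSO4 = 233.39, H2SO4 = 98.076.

Pure H2SO4 = 618.2 × 0.9692 = 599.16 g.
n(H2SO4) = 599.16 / 98.076 = 6.1091 mol.
Step 1 (H2SO4:Na2SO4 = 1:1): theoretical n(Na2SO4) = 6.1091 mol; at 81.17% yield, n(Na2SO4) = 4.9588 mol.
Step 2 (Na2SO4:BaSO4 = 1:1): theoretical n(BaSO4) = 4.9588 mol, so theoretical mass = 4.9588 × 233.39 = 1157.3 g.
At 59.13% yield, actual mass of BaSO4 = 1157.3 × 0.5913 = 684.33 g.

684.3 g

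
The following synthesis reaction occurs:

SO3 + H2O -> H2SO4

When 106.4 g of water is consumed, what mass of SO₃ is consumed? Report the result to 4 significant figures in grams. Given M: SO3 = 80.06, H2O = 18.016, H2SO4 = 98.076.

472.8 g

n(H2O) = 106.40 g / 18.016 g/mol = 5.9059 mol.
From the equation the H2O:SO3 mole ratio is 1:1, so n(SO3) = 5.9059 × 1/1 = 5.9059 mol.
Mass of SO3 = 5.9059 mol × 80.06 g/mol = 472.82 g.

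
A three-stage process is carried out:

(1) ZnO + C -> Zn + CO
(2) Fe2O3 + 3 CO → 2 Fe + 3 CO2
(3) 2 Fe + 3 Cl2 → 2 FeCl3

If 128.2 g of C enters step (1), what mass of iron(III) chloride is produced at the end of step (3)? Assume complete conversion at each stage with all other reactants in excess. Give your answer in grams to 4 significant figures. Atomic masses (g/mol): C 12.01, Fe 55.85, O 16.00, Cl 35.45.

1154 g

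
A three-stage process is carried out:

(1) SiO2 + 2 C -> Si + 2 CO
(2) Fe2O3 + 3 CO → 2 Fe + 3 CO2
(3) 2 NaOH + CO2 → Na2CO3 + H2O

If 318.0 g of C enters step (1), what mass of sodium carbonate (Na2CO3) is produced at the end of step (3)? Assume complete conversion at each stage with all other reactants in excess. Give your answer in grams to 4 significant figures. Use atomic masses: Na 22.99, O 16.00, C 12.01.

M(C) = 12.01 g/mol.
M(Na2CO3) = 2(22.99) + 12.01 + 3(16.00) = 105.99 g/mol.
n(C) = 318.0 / 12.01 = 26.478 mol.
Reaction (1): C→CO ratio 2:2 ⇒ n(CO) = 26.478 mol.
Reaction (2): CO→CO2 ratio 3:3 ⇒ n(CO2) = 26.478 mol.
Reaction (3): CO2→Na2CO3 ratio 1:1 ⇒ n(Na2CO3) = 26.478 mol.
Mass of Na2CO3 = 26.478 × 105.99 = 2806.4 g.

2806 g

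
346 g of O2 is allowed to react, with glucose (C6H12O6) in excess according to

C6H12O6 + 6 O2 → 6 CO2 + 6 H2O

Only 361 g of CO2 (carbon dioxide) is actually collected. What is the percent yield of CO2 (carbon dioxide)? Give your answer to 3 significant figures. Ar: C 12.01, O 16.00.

75.9 %

M(O2) = 2(16.00) = 32.00 g/mol.
M(CO2) = 12.01 + 2(16.00) = 44.01 g/mol.
n(O2) = 346.0 g / 32.00 g/mol = 10.81 mol.
From the equation the O2:CO2 mole ratio is 6:6, so n(CO2) = 10.81 × 6/6 = 10.81 mol.
Mass of CO2 = 10.81 mol × 44.01 g/mol = 475.9 g.
This is the theoretical yield. Percent yield = 361 g / 475.9 g × 100% = 75.86%.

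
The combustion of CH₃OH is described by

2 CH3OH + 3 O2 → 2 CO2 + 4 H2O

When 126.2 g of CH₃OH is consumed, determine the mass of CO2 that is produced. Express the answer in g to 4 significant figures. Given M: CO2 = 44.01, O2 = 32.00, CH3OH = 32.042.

n(CH3OH) = 126.20 g / 32.042 g/mol = 3.9386 mol.
From the equation the CH3OH:CO2 mole ratio is 2:2, so n(CO2) = 3.9386 × 2/2 = 3.9386 mol.
Mass of CO2 = 3.9386 mol × 44.01 g/mol = 173.34 g.

173.3 g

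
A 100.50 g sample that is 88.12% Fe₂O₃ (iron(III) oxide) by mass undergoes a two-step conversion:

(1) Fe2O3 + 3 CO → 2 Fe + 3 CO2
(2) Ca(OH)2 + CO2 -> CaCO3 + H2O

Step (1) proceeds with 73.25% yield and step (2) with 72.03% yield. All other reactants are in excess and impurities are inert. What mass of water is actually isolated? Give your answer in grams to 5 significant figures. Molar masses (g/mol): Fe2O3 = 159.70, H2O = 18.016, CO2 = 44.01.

Pure Fe2O3 = 100.50 × 0.8812 = 88.5606 g.
n(Fe2O3) = 88.5606 / 159.70 = 0.554544 mol.
Step 1 (Fe2O3:CO2 = 1:3): theoretical n(CO2) = 1.66363 mol; at 73.25% yield, n(CO2) = 1.21861 mol.
Step 2 (CO2:H2O = 1:1): theoretical n(H2O) = 1.21861 mol, so theoretical mass = 1.21861 × 18.016 = 21.9545 g.
At 72.03% yield, actual mass of H2O = 21.9545 × 0.7203 = 15.8138 g.

15.814 g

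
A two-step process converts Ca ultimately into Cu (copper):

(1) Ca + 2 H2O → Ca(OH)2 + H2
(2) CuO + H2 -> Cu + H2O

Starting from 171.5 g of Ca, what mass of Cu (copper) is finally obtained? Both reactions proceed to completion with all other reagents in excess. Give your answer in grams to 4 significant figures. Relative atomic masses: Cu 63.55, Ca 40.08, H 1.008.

271.9 g

M(Ca) = 40.08 g/mol.
M(Cu) = 63.55 g/mol.
n(Ca) = 171.50 / 40.08 = 4.2789 mol.
Step 1 gives a 1:1 ratio of Ca to H2, so n(H2) = 4.2789 mol.
In step 2 the H2:Cu ratio is 1:1, so n(Cu) = 4.2789 mol.
Mass of Cu = 4.2789 × 63.55 = 271.93 g.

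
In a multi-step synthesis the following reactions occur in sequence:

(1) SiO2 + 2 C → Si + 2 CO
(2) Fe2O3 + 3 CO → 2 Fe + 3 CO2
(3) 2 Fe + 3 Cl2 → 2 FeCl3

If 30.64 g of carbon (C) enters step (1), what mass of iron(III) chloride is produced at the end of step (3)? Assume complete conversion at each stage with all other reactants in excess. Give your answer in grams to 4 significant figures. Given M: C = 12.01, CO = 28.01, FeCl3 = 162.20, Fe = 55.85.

275.9 g

n(C) = 30.64 / 12.01 = 2.5512 mol.
Reaction (1): C→CO ratio 2:2 ⇒ n(CO) = 2.5512 mol.
Reaction (2): CO→Fe ratio 3:2 ⇒ n(Fe) = 1.7008 mol.
Reaction (3): Fe→FeCl3 ratio 2:2 ⇒ n(FeCl3) = 1.7008 mol.
Mass of FeCl3 = 1.7008 × 162.20 = 275.87 g.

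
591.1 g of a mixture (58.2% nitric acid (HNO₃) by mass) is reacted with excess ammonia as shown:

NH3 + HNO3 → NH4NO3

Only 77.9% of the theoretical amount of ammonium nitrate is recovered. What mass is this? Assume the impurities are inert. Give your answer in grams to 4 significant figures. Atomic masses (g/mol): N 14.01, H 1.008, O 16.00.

Pure HNO3 available = 591.1 g × 0.582 = 344.02 g.
M(HNO3) = 1.008 + 14.01 + 3(16.00) = 63.018 g/mol.
M(NH4NO3) = 2(14.01) + 4(1.008) + 3(16.00) = 80.052 g/mol.
n(HNO3) = 344.02 g / 63.018 g/mol = 5.4591 mol.
From the equation the HNO3:NH4NO3 mole ratio is 1:1, so n(NH4NO3) = 5.4591 × 1/1 = 5.4591 mol.
Mass of NH4NO3 = 5.4591 mol × 80.052 g/mol = 437.01 g.
Actual mass collected = 437.01 g × 0.779 = 340.43 g.

340.4 g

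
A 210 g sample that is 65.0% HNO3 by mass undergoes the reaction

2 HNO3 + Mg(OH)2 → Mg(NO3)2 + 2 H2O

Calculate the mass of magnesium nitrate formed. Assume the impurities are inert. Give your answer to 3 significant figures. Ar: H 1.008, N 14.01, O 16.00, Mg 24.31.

161 g

Mass of pure HNO3 = 210 g × 0.650 = 136.5 g.
M(HNO3) = 1.008 + 14.01 + 3(16.00) = 63.018 g/mol.
M(Mg(NO3)2) = 24.31 + 2(14.01) + 6(16.00) = 148.33 g/mol.
n(HNO3) = 136.5 g / 63.018 g/mol = 2.166 mol.
From the equation the HNO3:Mg(NO3)2 mole ratio is 2:1, so n(Mg(NO3)2) = 2.166 × 1/2 = 1.083 mol.
Mass of Mg(NO3)2 = 1.083 mol × 148.33 g/mol = 160.6 g.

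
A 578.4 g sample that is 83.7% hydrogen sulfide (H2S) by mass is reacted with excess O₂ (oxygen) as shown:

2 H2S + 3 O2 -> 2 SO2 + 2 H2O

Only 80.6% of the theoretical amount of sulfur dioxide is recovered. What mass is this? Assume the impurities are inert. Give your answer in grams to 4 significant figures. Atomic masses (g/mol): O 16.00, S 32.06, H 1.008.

Pure H2S available = 578.4 g × 0.837 = 484.12 g.
M(H2S) = 2(1.008) + 32.06 = 34.076 g/mol.
M(SO2) = 32.06 + 2(16.00) = 64.06 g/mol.
n(H2S) = 484.12 g / 34.076 g/mol = 14.207 mol.
From the equation the H2S:SO2 mole ratio is 2:2, so n(SO2) = 14.207 × 2/2 = 14.207 mol.
Mass of SO2 = 14.207 mol × 64.06 g/mol = 910.11 g.
Actual mass collected = 910.11 g × 0.806 = 733.55 g.

733.5 g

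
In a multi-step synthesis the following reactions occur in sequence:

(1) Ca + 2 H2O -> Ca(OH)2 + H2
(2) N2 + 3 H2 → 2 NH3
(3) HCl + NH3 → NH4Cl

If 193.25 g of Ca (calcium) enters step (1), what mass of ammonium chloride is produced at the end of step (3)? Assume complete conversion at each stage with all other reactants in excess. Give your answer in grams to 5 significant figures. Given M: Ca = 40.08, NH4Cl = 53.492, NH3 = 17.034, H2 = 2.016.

n(Ca) = 193.25 / 40.08 = 4.82161 mol.
Reaction (1): Ca→H2 ratio 1:1 ⇒ n(H2) = 4.82161 mol.
Reaction (2): H2→NH3 ratio 3:2 ⇒ n(NH3) = 3.21440 mol.
Reaction (3): NH3→NH4Cl ratio 1:1 ⇒ n(NH4Cl) = 3.21440 mol.
Mass of NH4Cl = 3.21440 × 53.492 = 171.945 g.

171.94 g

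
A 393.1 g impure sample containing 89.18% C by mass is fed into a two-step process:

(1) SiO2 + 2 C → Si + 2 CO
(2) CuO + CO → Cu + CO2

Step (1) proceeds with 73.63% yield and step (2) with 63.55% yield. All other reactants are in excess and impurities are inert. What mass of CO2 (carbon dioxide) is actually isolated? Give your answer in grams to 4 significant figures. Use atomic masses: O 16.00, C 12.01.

Pure C = 393.1 × 0.8918 = 350.57 g.
M(C) = 12.01 g/mol.
M(CO2) = 12.01 + 2(16.00) = 44.01 g/mol.
n(C) = 350.57 / 12.01 = 29.190 mol.
Step 1 (C:CO = 2:2): theoretical n(CO) = 29.190 mol; at 73.63% yield, n(CO) = 21.492 mol.
Step 2 (CO:CO2 = 1:1): theoretical n(CO2) = 21.492 mol, so theoretical mass = 21.492 × 44.01 = 945.87 g.
At 63.55% yield, actual mass of CO2 = 945.87 × 0.6355 = 601.10 g.

601.1 g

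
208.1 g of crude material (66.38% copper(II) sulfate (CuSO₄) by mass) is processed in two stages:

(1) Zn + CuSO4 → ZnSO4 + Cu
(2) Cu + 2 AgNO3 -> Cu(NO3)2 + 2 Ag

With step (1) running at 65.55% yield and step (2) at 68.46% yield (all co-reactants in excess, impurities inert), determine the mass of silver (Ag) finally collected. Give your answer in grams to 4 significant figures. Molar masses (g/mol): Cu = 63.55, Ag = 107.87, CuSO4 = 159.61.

83.79 g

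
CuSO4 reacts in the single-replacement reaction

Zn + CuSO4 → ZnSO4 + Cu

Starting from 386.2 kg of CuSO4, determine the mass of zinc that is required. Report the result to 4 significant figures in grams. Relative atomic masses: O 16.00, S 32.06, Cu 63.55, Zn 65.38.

158200 g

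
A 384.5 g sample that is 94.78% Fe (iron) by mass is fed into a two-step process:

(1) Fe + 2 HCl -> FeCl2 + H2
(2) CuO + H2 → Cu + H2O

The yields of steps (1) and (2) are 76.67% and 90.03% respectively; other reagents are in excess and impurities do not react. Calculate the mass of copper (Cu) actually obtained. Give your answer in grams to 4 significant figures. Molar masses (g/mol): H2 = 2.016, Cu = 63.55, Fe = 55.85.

Pure Fe = 384.5 × 0.9478 = 364.43 g.
n(Fe) = 364.43 / 55.85 = 6.5251 mol.
Step 1 (Fe:H2 = 1:1): theoretical n(H2) = 6.5251 mol; at 76.67% yield, n(H2) = 5.0028 mol.
Step 2 (H2:Cu = 1:1): theoretical n(Cu) = 5.0028 mol, so theoretical mass = 5.0028 × 63.55 = 317.93 g.
At 90.03% yield, actual mass of Cu = 317.93 × 0.9003 = 286.23 g.

286.2 g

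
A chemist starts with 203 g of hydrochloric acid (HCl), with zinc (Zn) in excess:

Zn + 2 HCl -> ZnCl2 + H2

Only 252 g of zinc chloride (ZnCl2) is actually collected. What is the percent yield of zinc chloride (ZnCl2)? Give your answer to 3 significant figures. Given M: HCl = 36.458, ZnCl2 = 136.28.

66.4 %

n(HCl) = 203.0 g / 36.458 g/mol = 5.568 mol.
From the equation the HCl:ZnCl2 mole ratio is 2:1, so n(ZnCl2) = 5.568 × 1/2 = 2.784 mol.
Mass of ZnCl2 = 2.784 mol × 136.28 g/mol = 379.4 g.
This is the theoretical yield. Percent yield = 252 g / 379.4 g × 100% = 66.42%.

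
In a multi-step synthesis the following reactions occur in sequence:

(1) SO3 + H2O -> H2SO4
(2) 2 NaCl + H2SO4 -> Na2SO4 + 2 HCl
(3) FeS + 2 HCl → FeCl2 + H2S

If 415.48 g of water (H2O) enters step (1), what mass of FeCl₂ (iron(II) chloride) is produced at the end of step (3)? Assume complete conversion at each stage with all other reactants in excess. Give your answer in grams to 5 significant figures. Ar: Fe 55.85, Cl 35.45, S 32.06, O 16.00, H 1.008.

2923.1 g

M(H2O) = 2(1.008) + 16.00 = 18.016 g/mol.
M(FeCl2) = 55.85 + 2(35.45) = 126.75 g/mol.
n(H2O) = 415.48 / 18.016 = 23.0617 mol.
Reaction (1): H2O→H2SO4 ratio 1:1 ⇒ n(H2SO4) = 23.0617 mol.
Reaction (2): H2SO4→HCl ratio 1:2 ⇒ n(HCl) = 46.1234 mol.
Reaction (3): HCl→FeCl2 ratio 2:1 ⇒ n(FeCl2) = 23.0617 mol.
Mass of FeCl2 = 23.0617 × 126.75 = 2923.07 g.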